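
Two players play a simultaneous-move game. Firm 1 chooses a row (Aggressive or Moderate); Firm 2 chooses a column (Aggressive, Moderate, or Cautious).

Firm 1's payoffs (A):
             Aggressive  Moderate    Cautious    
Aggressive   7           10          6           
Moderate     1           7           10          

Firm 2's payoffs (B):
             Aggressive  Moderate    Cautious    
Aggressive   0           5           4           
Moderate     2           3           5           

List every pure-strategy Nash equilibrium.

A profile is a Nash equilibrium when each player is best-responding to the other.
Firm 1's best responses — vs Aggressive: Aggressive (payoff 7); vs Moderate: Aggressive (payoff 10); vs Cautious: Moderate (payoff 10).
Firm 2's best responses — vs Aggressive: Moderate (payoff 5); vs Moderate: Cautious (payoff 5).
Mutual best responses occur at (Aggressive, Moderate) and (Moderate, Cautious); at each, neither player gains by switching.

(Aggressive, Moderate) and (Moderate, Cautious)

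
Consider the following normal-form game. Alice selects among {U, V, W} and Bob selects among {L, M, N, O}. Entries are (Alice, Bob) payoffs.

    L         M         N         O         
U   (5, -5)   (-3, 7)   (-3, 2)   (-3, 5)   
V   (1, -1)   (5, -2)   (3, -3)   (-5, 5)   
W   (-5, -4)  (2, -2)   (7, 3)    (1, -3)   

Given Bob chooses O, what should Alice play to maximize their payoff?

With Bob fixed at O, Alice's payoffs are: U → -3, V → -5, W → 1.
The maximum is 1, achieved by W.

W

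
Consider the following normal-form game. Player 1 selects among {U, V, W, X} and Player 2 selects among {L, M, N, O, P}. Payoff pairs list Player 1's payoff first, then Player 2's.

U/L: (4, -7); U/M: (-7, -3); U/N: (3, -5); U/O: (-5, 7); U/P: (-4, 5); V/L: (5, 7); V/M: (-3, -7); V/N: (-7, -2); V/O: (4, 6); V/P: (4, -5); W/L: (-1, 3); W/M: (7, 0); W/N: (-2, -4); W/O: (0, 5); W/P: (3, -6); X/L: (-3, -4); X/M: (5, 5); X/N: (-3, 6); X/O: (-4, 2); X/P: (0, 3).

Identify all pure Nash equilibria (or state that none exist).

A profile is a Nash equilibrium when each player is best-responding to the other.
Player 1's best responses — vs L: V (payoff 5); vs M: W (payoff 7); vs N: U (payoff 3); vs O: V (payoff 4); vs P: V (payoff 4).
Player 2's best responses — vs U: O (payoff 7); vs V: L (payoff 7); vs W: O (payoff 5); vs X: N (payoff 6).
The only mutual best response is (V, L); neither player gains by switching there.

(V, L)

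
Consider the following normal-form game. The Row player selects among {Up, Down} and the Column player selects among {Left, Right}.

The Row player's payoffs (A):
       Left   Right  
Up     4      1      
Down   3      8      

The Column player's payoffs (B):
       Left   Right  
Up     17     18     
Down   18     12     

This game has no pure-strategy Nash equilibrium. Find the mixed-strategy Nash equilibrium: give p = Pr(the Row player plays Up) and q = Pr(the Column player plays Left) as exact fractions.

In a mixed NE each player is indifferent between their pure strategies, so the opponent's mix sets the indifference.
The Column player indifferent between Left and Right: p·17 + (1−p)·18 = p·18 + (1−p)·12 ⟹ 18 + (-1)p = 12 + 6p ⟹ p = 6/7.
The Row player indifferent between Up and Down: q·4 + (1−q)·1 = q·3 + (1−q)·8 ⟹ 1 + 3q = 8 + (-5)q ⟹ q = 7/8.

p = 6/7, q = 7/8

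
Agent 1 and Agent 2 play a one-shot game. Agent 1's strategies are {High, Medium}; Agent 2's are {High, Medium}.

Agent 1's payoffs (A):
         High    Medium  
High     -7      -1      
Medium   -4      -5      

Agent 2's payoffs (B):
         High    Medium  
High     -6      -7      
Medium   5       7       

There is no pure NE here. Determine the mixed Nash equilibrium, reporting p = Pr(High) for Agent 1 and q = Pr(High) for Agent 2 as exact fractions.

In a mixed NE each player is indifferent between their pure strategies, so the opponent's mix sets the indifference.
Agent 2 indifferent between High and Medium: p·(-6) + (1−p)·5 = p·(-7) + (1−p)·7 ⟹ 5 + (-11)p = 7 + (-14)p ⟹ p = 2/3.
Agent 1 indifferent between High and Medium: q·(-7) + (1−q)·(-1) = q·(-4) + (1−q)·(-5) ⟹ (-1) + (-6)q = (-5) + 1q ⟹ q = 4/7.

p = 2/3, q = 4/7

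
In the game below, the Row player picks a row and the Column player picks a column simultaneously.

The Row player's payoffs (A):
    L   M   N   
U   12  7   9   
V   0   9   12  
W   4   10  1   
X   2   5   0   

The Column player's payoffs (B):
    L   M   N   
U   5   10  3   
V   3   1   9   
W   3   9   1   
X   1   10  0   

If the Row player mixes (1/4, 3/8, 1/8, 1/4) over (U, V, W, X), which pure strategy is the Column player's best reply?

M

Compute the Column player's expected payoff from each pure strategy against the given mix.
L: (1/4)·5 + (3/8)·3 + (1/8)·3 + (1/4)·1 = 3
M: (1/4)·10 + (3/8)·1 + (1/8)·9 + (1/4)·10 = 13/2
N: (1/4)·3 + (3/8)·9 + (1/8)·1 + (1/4)·0 = 17/4
Highest expected payoff is 13/2, from M.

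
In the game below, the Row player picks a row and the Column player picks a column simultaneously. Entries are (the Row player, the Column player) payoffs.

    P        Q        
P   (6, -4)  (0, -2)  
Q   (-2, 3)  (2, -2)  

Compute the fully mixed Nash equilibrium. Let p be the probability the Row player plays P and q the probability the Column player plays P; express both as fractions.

p = 5/7, q = 1/5

Each player's mixing probability is pinned down by making the *other* player indifferent.
The Column player indifferent between P and Q: p·(-4) + (1−p)·3 = p·(-2) + (1−p)·(-2) ⟹ 3 + (-7)p = (-2) + 0p ⟹ p = 5/7.
The Row player indifferent between P and Q: q·6 + (1−q)·0 = q·(-2) + (1−q)·2 ⟹ 0 + 6q = 2 + (-4)q ⟹ q = 1/5.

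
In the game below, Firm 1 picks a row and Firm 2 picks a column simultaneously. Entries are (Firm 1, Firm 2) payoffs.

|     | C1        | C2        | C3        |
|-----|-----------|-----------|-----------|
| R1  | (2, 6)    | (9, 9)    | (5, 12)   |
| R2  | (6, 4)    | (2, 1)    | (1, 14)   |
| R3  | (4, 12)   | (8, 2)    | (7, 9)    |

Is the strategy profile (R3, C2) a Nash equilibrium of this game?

No

Holding Firm 2 at C2: Firm 1 gets 8 from R3 but could get 9 by switching to R1. Firm 1 has a profitable deviation.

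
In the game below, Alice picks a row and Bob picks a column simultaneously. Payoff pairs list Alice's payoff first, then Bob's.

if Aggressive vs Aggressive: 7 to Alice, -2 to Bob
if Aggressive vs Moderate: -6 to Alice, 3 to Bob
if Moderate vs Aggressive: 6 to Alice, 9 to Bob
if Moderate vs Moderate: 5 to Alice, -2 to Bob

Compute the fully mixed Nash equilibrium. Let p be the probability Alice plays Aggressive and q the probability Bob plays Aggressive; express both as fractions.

p = 11/16, q = 11/12

In a mixed NE each player is indifferent between their pure strategies, so the opponent's mix sets the indifference.
Bob indifferent between Aggressive and Moderate: p·(-2) + (1−p)·9 = p·3 + (1−p)·(-2) ⟹ 9 + (-11)p = (-2) + 5p ⟹ p = 11/16.
Alice indifferent between Aggressive and Moderate: q·7 + (1−q)·(-6) = q·6 + (1−q)·5 ⟹ (-6) + 13q = 5 + 1q ⟹ q = 11/12.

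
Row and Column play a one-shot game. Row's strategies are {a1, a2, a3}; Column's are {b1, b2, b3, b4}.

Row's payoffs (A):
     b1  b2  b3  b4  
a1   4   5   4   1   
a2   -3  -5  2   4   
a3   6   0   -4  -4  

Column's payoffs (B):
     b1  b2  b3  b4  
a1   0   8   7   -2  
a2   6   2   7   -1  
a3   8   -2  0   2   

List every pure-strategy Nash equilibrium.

Check mutual best responses: a cell is a NE iff neither player can gain by unilaterally deviating.
Row's best responses — vs b1: a3 (payoff 6); vs b2: a1 (payoff 5); vs b3: a1 (payoff 4); vs b4: a2 (payoff 4).
Column's best responses — vs a1: b2 (payoff 8); vs a2: b3 (payoff 7); vs a3: b1 (payoff 8).
Mutual best responses occur at (a1, b2) and (a3, b1); at each, neither player gains by switching.

(a1, b2) and (a3, b1)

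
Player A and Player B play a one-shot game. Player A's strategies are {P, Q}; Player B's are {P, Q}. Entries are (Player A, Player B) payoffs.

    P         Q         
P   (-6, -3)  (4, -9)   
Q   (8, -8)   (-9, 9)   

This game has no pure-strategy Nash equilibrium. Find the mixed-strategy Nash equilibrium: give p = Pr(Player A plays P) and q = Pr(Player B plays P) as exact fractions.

In a mixed NE each player is indifferent between their pure strategies, so the opponent's mix sets the indifference.
Player B indifferent between P and Q: p·(-3) + (1−p)·(-8) = p·(-9) + (1−p)·9 ⟹ (-8) + 5p = 9 + (-18)p ⟹ p = 17/23.
Player A indifferent between P and Q: q·(-6) + (1−q)·4 = q·8 + (1−q)·(-9) ⟹ 4 + (-10)q = (-9) + 17q ⟹ q = 13/27.

p = 17/23, q = 13/27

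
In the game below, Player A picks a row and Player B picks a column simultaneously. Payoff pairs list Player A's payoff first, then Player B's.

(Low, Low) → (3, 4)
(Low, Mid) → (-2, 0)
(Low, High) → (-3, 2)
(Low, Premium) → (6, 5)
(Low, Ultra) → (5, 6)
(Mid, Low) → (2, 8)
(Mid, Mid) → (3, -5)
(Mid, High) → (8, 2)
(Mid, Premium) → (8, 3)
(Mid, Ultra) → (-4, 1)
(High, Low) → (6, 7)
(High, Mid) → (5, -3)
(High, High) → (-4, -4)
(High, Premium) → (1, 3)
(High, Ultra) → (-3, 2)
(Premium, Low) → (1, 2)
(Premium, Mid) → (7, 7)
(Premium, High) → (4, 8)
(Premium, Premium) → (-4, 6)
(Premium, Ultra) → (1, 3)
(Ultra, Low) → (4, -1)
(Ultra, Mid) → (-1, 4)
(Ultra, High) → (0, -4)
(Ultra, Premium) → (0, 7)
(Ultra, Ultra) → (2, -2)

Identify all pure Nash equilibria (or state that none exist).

Check mutual best responses: a cell is a NE iff neither player can gain by unilaterally deviating.
Player A's best responses — vs Low: High (payoff 6); vs Mid: Premium (payoff 7); vs High: Mid (payoff 8); vs Premium: Mid (payoff 8); vs Ultra: Low (payoff 5).
Player B's best responses — vs Low: Ultra (payoff 6); vs Mid: Low (payoff 8); vs High: Low (payoff 7); vs Premium: High (payoff 8); vs Ultra: Premium (payoff 7).
Mutual best responses occur at (Low, Ultra) and (High, Low); at each, neither player gains by switching.

(Low, Ultra) and (High, Low)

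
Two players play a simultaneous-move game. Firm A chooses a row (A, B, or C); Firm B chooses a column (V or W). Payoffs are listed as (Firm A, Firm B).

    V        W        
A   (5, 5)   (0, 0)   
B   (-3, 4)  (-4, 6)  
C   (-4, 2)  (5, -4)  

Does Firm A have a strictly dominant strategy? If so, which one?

No strictly dominant strategy

A strategy is strictly dominant if it gives Firm A a strictly higher payoff than every other strategy, against every choice by the opponent.
A is not dominant: against W, C gives 5 > 0.
B is not dominant: against V, A gives 5 > -3.
C is not dominant: against V, A gives 5 > -4.
No single strategy is best against every opponent action.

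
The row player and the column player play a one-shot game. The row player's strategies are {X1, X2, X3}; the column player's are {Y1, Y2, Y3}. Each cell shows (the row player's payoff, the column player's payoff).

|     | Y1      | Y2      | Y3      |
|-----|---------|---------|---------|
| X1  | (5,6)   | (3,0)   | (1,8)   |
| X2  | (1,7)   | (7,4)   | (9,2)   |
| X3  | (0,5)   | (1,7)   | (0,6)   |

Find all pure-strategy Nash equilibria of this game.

No pure-strategy Nash equilibrium

A profile is a Nash equilibrium when each player is best-responding to the other.
The row player's best responses — vs Y1: X1 (payoff 5); vs Y2: X2 (payoff 7); vs Y3: X2 (payoff 9).
The column player's best responses — vs X1: Y3 (payoff 8); vs X2: Y1 (payoff 7); vs X3: Y2 (payoff 7).
No cell has both players best-responding. For instance, the row player's best reply to Y2 is X2, but against X2 the column player prefers Y1 over Y2.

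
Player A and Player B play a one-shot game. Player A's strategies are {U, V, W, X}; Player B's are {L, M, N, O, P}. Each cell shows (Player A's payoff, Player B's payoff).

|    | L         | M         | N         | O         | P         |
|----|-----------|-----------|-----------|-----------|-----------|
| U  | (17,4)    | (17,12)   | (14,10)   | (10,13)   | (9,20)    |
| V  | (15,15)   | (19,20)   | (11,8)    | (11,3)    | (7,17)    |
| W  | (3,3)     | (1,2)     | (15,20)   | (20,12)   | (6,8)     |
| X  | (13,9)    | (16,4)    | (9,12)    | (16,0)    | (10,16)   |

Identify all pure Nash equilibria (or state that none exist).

(V, M), (W, N), and (X, P)

A profile is a Nash equilibrium when each player is best-responding to the other.
Player A's best responses — vs L: U (payoff 17); vs M: V (payoff 19); vs N: W (payoff 15); vs O: W (payoff 20); vs P: X (payoff 10).
Player B's best responses — vs U: P (payoff 20); vs V: M (payoff 20); vs W: N (payoff 20); vs X: P (payoff 16).
Mutual best responses occur at (V, M), (W, N), and (X, P); at each, neither player gains by switching.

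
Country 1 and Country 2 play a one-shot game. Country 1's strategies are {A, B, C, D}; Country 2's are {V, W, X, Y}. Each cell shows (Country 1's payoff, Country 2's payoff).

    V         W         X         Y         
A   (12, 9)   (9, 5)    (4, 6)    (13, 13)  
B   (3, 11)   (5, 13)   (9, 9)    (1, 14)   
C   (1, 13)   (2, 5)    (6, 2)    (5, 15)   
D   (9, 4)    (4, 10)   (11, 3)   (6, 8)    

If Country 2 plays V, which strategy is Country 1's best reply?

With Country 2 fixed at V, Country 1's payoffs are: A → 12, B → 3, C → 1, D → 9.
The maximum is 12, achieved by A.

A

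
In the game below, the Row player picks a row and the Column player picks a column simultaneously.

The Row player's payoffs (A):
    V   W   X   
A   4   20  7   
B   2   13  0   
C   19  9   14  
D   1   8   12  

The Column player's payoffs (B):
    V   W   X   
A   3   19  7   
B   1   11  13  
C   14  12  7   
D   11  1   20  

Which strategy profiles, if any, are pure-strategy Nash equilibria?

Find each player's best response to every opponent strategy; NE are the intersections.
The Row player's best responses — vs V: C (payoff 19); vs W: A (payoff 20); vs X: C (payoff 14).
The Column player's best responses — vs A: W (payoff 19); vs B: X (payoff 13); vs C: V (payoff 14); vs D: X (payoff 20).
Mutual best responses occur at (A, W) and (C, V); at each, neither player gains by switching.

(A, W) and (C, V)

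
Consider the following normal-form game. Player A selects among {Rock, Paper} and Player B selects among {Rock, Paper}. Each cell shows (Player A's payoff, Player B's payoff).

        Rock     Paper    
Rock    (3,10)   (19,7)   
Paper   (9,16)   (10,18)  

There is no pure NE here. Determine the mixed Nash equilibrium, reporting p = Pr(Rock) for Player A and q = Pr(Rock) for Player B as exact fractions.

In a mixed NE each player is indifferent between their pure strategies, so the opponent's mix sets the indifference.
Player B indifferent between Rock and Paper: p·10 + (1−p)·16 = p·7 + (1−p)·18 ⟹ 16 + (-6)p = 18 + (-11)p ⟹ p = 2/5.
Player A indifferent between Rock and Paper: q·3 + (1−q)·19 = q·9 + (1−q)·10 ⟹ 19 + (-16)q = 10 + (-1)q ⟹ q = 3/5.

p = 2/5, q = 3/5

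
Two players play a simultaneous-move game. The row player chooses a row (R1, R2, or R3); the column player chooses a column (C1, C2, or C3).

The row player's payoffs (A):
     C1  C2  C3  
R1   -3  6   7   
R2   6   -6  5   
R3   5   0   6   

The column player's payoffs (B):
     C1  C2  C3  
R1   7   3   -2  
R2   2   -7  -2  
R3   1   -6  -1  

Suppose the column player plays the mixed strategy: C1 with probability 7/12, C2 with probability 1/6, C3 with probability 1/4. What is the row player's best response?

R3

Compute the row player's expected payoff from each pure strategy against the given mix.
R1: (7/12)·(-3) + (1/6)·6 + (1/4)·7 = 1
R2: (7/12)·6 + (1/6)·(-6) + (1/4)·5 = 15/4
R3: (7/12)·5 + (1/6)·0 + (1/4)·6 = 53/12
Highest expected payoff is 53/12, from R3.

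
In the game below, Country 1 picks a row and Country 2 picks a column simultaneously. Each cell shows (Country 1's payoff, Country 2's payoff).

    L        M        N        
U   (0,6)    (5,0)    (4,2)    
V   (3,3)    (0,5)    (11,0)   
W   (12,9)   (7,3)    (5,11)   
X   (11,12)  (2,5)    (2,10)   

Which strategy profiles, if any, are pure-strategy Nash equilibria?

Find each player's best response to every opponent strategy; NE are the intersections.
Country 1's best responses — vs L: W (payoff 12); vs M: W (payoff 7); vs N: V (payoff 11).
Country 2's best responses — vs U: L (payoff 6); vs V: M (payoff 5); vs W: N (payoff 11); vs X: L (payoff 12).
No cell has both players best-responding. For instance, Country 1's best reply to L is W, but against W Country 2 prefers N over L.

There is no pure-strategy Nash equilibrium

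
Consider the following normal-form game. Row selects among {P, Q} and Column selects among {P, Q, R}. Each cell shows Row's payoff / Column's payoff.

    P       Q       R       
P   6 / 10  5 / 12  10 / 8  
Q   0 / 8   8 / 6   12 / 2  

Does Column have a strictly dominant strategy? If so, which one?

No strictly dominant strategy

A strategy is strictly dominant if it gives Column a strictly higher payoff than every other strategy, against every choice by the opponent.
P is not dominant: against P, Q gives 12 > 10.
Q is not dominant: against Q, P gives 8 > 6.
R is not dominant: against P, P gives 10 > 8.
No single strategy is best against every opponent action.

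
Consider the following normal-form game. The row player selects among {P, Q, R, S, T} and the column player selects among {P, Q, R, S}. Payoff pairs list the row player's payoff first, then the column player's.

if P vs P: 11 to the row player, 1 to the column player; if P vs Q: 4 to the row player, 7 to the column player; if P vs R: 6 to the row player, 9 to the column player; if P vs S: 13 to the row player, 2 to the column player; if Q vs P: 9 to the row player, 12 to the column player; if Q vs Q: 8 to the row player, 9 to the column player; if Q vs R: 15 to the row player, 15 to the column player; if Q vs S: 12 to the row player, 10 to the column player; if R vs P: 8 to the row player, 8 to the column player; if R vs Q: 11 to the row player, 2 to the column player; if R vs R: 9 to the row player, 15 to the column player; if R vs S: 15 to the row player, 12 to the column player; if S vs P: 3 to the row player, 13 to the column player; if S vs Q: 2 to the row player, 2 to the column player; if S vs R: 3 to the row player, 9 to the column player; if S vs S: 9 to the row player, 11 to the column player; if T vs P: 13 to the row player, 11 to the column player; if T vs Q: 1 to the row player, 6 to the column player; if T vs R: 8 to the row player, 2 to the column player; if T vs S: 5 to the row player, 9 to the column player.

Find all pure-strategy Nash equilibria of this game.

Find each player's best response to every opponent strategy; NE are the intersections.
The row player's best responses — vs P: T (payoff 13); vs Q: R (payoff 11); vs R: Q (payoff 15); vs S: R (payoff 15).
The column player's best responses — vs P: R (payoff 9); vs Q: R (payoff 15); vs R: R (payoff 15); vs S: P (payoff 13); vs T: P (payoff 11).
Mutual best responses occur at (Q, R) and (T, P); at each, neither player gains by switching.

(Q, R) and (T, P)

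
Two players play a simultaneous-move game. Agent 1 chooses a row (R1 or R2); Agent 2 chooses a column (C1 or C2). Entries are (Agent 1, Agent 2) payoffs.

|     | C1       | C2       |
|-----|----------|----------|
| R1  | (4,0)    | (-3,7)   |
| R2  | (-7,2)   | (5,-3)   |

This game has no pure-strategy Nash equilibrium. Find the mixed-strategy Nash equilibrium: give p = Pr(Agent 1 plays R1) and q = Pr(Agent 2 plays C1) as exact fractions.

p = 5/12, q = 8/19

In a mixed NE each player is indifferent between their pure strategies, so the opponent's mix sets the indifference.
Agent 2 indifferent between C1 and C2: p·0 + (1−p)·2 = p·7 + (1−p)·(-3) ⟹ 2 + (-2)p = (-3) + 10p ⟹ p = 5/12.
Agent 1 indifferent between R1 and R2: q·4 + (1−q)·(-3) = q·(-7) + (1−q)·5 ⟹ (-3) + 7q = 5 + (-12)q ⟹ q = 8/19.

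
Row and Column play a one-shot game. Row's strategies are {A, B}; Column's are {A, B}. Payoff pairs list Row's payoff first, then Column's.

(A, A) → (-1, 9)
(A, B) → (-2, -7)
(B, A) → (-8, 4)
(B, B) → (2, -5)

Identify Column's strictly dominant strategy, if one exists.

Check whether one of Column's strategies beats all alternatives regardless of what the opponent does.
A strictly dominates: vs A: 9 > -7; vs B: 4 > -5.

A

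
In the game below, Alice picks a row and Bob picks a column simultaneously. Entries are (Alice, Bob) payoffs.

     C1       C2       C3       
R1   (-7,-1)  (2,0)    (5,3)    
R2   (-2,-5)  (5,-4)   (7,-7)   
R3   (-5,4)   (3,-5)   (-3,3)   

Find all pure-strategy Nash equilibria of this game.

(R2, C2)

Find each player's best response to every opponent strategy; NE are the intersections.
Alice's best responses — vs C1: R2 (payoff -2); vs C2: R2 (payoff 5); vs C3: R2 (payoff 7).
Bob's best responses — vs R1: C3 (payoff 3); vs R2: C2 (payoff -4); vs R3: C1 (payoff 4).
The only mutual best response is (R2, C2); neither player gains by switching there.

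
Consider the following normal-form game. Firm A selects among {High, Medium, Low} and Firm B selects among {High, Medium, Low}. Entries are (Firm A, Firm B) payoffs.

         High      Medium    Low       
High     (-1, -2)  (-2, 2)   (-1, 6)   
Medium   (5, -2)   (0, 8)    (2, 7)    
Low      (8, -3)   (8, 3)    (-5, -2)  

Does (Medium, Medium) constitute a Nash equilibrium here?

No

Holding Firm B at Medium: Firm A gets 0 from Medium but could get 8 by switching to Low. Firm A has a profitable deviation.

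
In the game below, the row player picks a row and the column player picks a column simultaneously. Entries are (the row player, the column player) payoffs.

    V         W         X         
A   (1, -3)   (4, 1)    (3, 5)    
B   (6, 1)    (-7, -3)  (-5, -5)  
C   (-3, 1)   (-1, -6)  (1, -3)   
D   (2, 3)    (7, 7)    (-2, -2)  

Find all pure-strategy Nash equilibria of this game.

Check mutual best responses: a cell is a NE iff neither player can gain by unilaterally deviating.
The row player's best responses — vs V: B (payoff 6); vs W: D (payoff 7); vs X: A (payoff 3).
The column player's best responses — vs A: X (payoff 5); vs B: V (payoff 1); vs C: V (payoff 1); vs D: W (payoff 7).
Mutual best responses occur at (A, X), (B, V), and (D, W); at each, neither player gains by switching.

(A, X), (B, V), and (D, W)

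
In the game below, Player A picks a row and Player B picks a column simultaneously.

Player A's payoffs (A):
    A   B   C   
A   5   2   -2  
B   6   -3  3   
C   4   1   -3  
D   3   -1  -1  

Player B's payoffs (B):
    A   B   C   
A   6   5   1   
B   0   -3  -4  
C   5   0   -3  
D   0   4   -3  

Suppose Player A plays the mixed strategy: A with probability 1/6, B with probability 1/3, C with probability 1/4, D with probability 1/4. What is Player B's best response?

A

Player B's best reply maximizes expected payoff against the mix.
A: (1/6)·6 + (1/3)·0 + (1/4)·5 + (1/4)·0 = 9/4
B: (1/6)·5 + (1/3)·(-3) + (1/4)·0 + (1/4)·4 = 5/6
C: (1/6)·1 + (1/3)·(-4) + (1/4)·(-3) + (1/4)·(-3) = -8/3
Highest expected payoff is 9/4, from A.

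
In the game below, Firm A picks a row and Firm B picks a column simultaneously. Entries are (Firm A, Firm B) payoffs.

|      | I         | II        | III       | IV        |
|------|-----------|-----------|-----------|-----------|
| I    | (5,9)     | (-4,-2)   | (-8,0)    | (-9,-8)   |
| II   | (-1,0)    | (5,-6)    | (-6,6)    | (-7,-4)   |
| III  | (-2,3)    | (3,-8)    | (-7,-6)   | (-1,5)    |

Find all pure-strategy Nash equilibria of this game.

Check mutual best responses: a cell is a NE iff neither player can gain by unilaterally deviating.
Firm A's best responses — vs I: I (payoff 5); vs II: II (payoff 5); vs III: II (payoff -6); vs IV: III (payoff -1).
Firm B's best responses — vs I: I (payoff 9); vs II: III (payoff 6); vs III: IV (payoff 5).
Mutual best responses occur at (I, I), (II, III), and (III, IV); at each, neither player gains by switching.

(I, I), (II, III), and (III, IV)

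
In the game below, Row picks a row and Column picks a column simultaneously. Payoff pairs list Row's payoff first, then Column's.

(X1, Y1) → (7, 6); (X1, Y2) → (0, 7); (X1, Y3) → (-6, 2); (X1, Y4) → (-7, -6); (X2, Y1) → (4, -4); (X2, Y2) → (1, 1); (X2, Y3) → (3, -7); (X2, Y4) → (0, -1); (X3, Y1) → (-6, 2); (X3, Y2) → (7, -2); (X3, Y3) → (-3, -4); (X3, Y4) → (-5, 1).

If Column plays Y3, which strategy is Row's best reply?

With Column fixed at Y3, Row's payoffs are: X1 → -6, X2 → 3, X3 → -3.
The maximum is 3, achieved by X2.

X2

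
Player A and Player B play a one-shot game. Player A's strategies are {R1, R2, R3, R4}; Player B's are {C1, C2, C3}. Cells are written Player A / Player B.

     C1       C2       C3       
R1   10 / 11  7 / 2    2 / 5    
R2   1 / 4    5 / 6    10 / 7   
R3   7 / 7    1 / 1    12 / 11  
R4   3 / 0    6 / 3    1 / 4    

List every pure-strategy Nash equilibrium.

A profile is a Nash equilibrium when each player is best-responding to the other.
Player A's best responses — vs C1: R1 (payoff 10); vs C2: R1 (payoff 7); vs C3: R3 (payoff 12).
Player B's best responses — vs R1: C1 (payoff 11); vs R2: C3 (payoff 7); vs R3: C3 (payoff 11); vs R4: C3 (payoff 4).
Mutual best responses occur at (R1, C1) and (R3, C3); at each, neither player gains by switching.

(R1, C1) and (R3, C3)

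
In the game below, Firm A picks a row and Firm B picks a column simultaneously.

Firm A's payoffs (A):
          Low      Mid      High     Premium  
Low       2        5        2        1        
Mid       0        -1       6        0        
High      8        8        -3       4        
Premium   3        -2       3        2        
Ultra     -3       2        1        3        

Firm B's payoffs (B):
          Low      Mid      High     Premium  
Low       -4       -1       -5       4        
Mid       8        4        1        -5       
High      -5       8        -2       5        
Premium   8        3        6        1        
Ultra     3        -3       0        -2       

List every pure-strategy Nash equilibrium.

(High, Mid)

Find each player's best response to every opponent strategy; NE are the intersections.
Firm A's best responses — vs Low: High (payoff 8); vs Mid: High (payoff 8); vs High: Mid (payoff 6); vs Premium: High (payoff 4).
Firm B's best responses — vs Low: Premium (payoff 4); vs Mid: Low (payoff 8); vs High: Mid (payoff 8); vs Premium: Low (payoff 8); vs Ultra: Low (payoff 3).
The only mutual best response is (High, Mid); neither player gains by switching there.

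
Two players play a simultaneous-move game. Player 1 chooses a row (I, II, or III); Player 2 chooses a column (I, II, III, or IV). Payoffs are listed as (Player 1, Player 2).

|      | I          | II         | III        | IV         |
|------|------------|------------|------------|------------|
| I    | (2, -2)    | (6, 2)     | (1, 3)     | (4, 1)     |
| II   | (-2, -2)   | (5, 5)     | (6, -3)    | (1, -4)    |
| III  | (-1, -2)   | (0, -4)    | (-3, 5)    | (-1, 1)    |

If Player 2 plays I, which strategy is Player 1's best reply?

I

With Player 2 fixed at I, Player 1's payoffs are: I → 2, II → -2, III → -1.
The maximum is 2, achieved by I.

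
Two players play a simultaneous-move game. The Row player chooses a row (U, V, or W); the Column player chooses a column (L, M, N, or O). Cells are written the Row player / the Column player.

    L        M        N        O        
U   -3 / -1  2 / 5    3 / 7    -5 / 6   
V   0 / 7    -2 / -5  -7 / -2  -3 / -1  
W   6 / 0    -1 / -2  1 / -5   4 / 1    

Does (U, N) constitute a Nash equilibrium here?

Holding the Column player at N: the Row player gets 3 from U, versus -7 from V, 1 from W. No profitable deviation for the Row player.
Holding the Row player at U: the Column player gets 7 from N, versus -1 from L, 5 from M, 6 from O. No profitable deviation for the Column player either.

Yes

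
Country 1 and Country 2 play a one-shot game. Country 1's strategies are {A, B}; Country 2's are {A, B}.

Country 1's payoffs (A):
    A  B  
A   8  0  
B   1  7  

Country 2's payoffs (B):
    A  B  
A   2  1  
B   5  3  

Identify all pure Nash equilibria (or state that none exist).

(A, A)

Find each player's best response to every opponent strategy; NE are the intersections.
Country 1's best responses — vs A: A (payoff 8); vs B: B (payoff 7).
Country 2's best responses — vs A: A (payoff 2); vs B: A (payoff 5).
The only mutual best response is (A, A); neither player gains by switching there.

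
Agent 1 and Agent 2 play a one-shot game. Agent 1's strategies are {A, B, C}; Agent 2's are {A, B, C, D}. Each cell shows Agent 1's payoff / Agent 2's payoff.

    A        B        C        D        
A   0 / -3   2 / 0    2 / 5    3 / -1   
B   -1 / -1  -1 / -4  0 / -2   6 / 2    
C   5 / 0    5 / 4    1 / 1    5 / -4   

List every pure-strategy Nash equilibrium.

Check mutual best responses: a cell is a NE iff neither player can gain by unilaterally deviating.
Agent 1's best responses — vs A: C (payoff 5); vs B: C (payoff 5); vs C: A (payoff 2); vs D: B (payoff 6).
Agent 2's best responses — vs A: C (payoff 5); vs B: D (payoff 2); vs C: B (payoff 4).
Mutual best responses occur at (A, C), (B, D), and (C, B); at each, neither player gains by switching.

(A, C), (B, D), and (C, B)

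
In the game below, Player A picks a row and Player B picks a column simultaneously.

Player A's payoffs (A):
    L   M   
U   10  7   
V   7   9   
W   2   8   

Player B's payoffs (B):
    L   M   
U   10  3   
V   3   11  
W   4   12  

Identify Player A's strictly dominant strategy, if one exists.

No strictly dominant strategy

Check whether one of Player A's strategies beats all alternatives regardless of what the opponent does.
U is not dominant: against M, V gives 9 > 7.
V is not dominant: against L, U gives 10 > 7.
W is not dominant: against L, U gives 10 > 2.
No single strategy is best against every opponent action.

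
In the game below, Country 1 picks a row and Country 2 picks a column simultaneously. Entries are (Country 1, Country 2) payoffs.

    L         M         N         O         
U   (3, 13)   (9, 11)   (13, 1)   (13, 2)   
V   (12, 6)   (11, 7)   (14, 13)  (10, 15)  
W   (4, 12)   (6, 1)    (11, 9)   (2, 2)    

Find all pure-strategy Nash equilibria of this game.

Check mutual best responses: a cell is a NE iff neither player can gain by unilaterally deviating.
Country 1's best responses — vs L: V (payoff 12); vs M: V (payoff 11); vs N: V (payoff 14); vs O: U (payoff 13).
Country 2's best responses — vs U: L (payoff 13); vs V: O (payoff 15); vs W: L (payoff 12).
No cell has both players best-responding. For instance, Country 1's best reply to M is V, but against V Country 2 prefers O over M.

No pure-strategy Nash equilibrium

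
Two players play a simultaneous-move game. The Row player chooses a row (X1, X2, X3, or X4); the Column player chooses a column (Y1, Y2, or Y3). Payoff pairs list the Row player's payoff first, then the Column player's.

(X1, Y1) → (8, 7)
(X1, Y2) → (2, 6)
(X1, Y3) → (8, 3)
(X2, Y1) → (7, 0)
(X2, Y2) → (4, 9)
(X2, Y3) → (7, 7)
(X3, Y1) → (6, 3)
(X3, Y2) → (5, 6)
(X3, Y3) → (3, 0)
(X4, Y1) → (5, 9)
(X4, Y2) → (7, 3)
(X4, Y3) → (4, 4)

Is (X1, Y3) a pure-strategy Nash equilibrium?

Holding the Column player at Y3: the Row player gets 8 from X1, versus 7 from X2, 3 from X3, 4 from X4. No profitable deviation for the Row player.
Holding the Row player at X1: the Column player gets 3 from Y3 but could get 7 by switching to Y1. The Column player has a profitable deviation.

No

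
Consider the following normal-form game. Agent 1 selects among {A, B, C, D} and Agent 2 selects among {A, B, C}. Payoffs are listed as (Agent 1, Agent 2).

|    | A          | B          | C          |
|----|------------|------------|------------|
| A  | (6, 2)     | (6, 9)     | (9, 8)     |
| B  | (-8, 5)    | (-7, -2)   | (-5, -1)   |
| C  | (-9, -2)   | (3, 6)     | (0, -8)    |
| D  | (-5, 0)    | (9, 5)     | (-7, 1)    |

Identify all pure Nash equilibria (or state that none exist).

(D, B)

Find each player's best response to every opponent strategy; NE are the intersections.
Agent 1's best responses — vs A: A (payoff 6); vs B: D (payoff 9); vs C: A (payoff 9).
Agent 2's best responses — vs A: B (payoff 9); vs B: A (payoff 5); vs C: B (payoff 6); vs D: B (payoff 5).
The only mutual best response is (D, B); neither player gains by switching there.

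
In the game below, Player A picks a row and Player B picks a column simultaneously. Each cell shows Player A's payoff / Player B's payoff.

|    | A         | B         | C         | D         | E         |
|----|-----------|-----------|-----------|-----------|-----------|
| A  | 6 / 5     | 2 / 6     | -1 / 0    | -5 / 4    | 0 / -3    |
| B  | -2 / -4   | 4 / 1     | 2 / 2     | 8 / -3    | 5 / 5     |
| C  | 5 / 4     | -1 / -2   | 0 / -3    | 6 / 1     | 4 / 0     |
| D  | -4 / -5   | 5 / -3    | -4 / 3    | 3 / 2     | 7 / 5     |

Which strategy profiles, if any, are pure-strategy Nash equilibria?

(D, E)

Find each player's best response to every opponent strategy; NE are the intersections.
Player A's best responses — vs A: A (payoff 6); vs B: D (payoff 5); vs C: B (payoff 2); vs D: B (payoff 8); vs E: D (payoff 7).
Player B's best responses — vs A: B (payoff 6); vs B: E (payoff 5); vs C: A (payoff 4); vs D: E (payoff 5).
The only mutual best response is (D, E); neither player gains by switching there.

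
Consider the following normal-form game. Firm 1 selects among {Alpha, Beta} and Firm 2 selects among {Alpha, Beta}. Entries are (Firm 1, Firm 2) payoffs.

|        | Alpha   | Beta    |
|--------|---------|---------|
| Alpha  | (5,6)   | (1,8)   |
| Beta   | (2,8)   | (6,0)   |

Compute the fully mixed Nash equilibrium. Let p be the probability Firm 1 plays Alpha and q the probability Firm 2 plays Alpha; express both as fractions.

p = 4/5, q = 5/8

Each player's mixing probability is pinned down by making the *other* player indifferent.
Firm 2 indifferent between Alpha and Beta: p·6 + (1−p)·8 = p·8 + (1−p)·0 ⟹ 8 + (-2)p = 0 + 8p ⟹ p = 4/5.
Firm 1 indifferent between Alpha and Beta: q·5 + (1−q)·1 = q·2 + (1−q)·6 ⟹ 1 + 4q = 6 + (-4)q ⟹ q = 5/8.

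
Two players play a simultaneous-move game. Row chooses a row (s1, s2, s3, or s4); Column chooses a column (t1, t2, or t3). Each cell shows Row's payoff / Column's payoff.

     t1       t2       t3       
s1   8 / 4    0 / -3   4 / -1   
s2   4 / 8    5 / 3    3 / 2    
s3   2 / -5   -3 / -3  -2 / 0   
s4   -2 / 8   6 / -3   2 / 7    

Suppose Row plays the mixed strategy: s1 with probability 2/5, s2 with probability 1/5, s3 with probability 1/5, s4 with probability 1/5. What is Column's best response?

t1

Compute Column's expected payoff from each pure strategy against the given mix.
t1: (2/5)·4 + (1/5)·8 + (1/5)·(-5) + (1/5)·8 = 19/5
t2: (2/5)·(-3) + (1/5)·3 + (1/5)·(-3) + (1/5)·(-3) = -9/5
t3: (2/5)·(-1) + (1/5)·2 + (1/5)·0 + (1/5)·7 = 7/5
Highest expected payoff is 19/5, from t1.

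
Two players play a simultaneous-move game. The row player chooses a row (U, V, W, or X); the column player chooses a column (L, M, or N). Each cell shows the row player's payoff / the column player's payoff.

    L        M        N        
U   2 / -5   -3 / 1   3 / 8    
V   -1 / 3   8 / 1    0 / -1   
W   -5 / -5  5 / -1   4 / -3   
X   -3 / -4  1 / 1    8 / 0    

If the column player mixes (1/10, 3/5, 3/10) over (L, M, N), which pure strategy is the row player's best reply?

Compute the row player's expected payoff from each pure strategy against the given mix.
U: (1/10)·2 + (3/5)·(-3) + (3/10)·3 = -7/10
V: (1/10)·(-1) + (3/5)·8 + (3/10)·0 = 47/10
W: (1/10)·(-5) + (3/5)·5 + (3/10)·4 = 37/10
X: (1/10)·(-3) + (3/5)·1 + (3/10)·8 = 27/10
Highest expected payoff is 47/10, from V.

V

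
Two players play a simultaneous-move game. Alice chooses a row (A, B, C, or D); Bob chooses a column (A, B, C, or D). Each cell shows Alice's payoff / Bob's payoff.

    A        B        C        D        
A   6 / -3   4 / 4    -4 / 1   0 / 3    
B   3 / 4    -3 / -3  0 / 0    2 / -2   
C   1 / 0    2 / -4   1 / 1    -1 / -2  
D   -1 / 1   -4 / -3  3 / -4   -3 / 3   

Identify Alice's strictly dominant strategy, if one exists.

No strictly dominant strategy

A strategy is strictly dominant if it gives Alice a strictly higher payoff than every other strategy, against every choice by the opponent.
A is not dominant: against C, B gives 0 > -4.
B is not dominant: against A, A gives 6 > 3.
C is not dominant: against A, A gives 6 > 1.
D is not dominant: against A, A gives 6 > -1.
No single strategy is best against every opponent action.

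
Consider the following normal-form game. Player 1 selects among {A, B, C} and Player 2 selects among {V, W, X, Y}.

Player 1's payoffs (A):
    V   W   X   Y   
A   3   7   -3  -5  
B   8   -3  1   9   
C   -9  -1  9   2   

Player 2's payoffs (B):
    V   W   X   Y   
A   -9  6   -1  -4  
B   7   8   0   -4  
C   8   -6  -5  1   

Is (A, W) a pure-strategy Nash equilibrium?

Holding Player 2 at W: Player 1 gets 7 from A, versus -3 from B, -1 from C. No profitable deviation for Player 1.
Holding Player 1 at A: Player 2 gets 6 from W, versus -9 from V, -1 from X, -4 from Y. No profitable deviation for Player 2 either.

Yes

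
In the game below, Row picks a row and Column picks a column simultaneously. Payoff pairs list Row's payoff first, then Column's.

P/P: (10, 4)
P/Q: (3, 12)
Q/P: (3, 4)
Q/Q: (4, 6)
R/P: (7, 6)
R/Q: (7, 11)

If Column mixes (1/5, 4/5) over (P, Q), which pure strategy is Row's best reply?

R

Compute Row's expected payoff from each pure strategy against the given mix.
P: (1/5)·10 + (4/5)·3 = 22/5
Q: (1/5)·3 + (4/5)·4 = 19/5
R: (1/5)·7 + (4/5)·7 = 7
Highest expected payoff is 7, from R.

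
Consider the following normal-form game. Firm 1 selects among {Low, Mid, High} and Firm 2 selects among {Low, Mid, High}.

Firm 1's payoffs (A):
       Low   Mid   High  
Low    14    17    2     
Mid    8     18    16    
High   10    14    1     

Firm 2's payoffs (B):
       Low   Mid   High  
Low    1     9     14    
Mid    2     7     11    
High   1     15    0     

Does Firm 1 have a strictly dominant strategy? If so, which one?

Check whether one of Firm 1's strategies beats all alternatives regardless of what the opponent does.
Low is not dominant: against Mid, Mid gives 18 > 17.
Mid is not dominant: against Low, Low gives 14 > 8.
High is not dominant: against Low, Low gives 14 > 10.
No single strategy is best against every opponent action.

No strictly dominant strategy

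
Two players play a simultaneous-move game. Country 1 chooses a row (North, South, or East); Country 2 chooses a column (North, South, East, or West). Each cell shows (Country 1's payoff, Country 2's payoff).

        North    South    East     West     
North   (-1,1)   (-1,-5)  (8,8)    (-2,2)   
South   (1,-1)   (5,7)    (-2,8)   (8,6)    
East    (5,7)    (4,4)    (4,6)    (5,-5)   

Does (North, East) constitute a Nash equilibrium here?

Holding Country 2 at East: Country 1 gets 8 from North, versus -2 from South, 4 from East. No profitable deviation for Country 1.
Holding Country 1 at North: Country 2 gets 8 from East, versus 1 from North, -5 from South, 2 from West. No profitable deviation for Country 2 either.

Yes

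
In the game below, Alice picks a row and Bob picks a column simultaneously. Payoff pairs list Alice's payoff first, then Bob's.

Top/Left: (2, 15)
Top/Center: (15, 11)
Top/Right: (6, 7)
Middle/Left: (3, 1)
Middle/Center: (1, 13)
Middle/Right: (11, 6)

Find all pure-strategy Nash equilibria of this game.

There is no pure-strategy Nash equilibrium

Check mutual best responses: a cell is a NE iff neither player can gain by unilaterally deviating.
Alice's best responses — vs Left: Middle (payoff 3); vs Center: Top (payoff 15); vs Right: Middle (payoff 11).
Bob's best responses — vs Top: Left (payoff 15); vs Middle: Center (payoff 13).
No cell has both players best-responding. For instance, Alice's best reply to Center is Top, but against Top Bob prefers Left over Center.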